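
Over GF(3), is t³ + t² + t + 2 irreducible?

Write h(t) = t³ + t² + t + 2.
Check for roots in GF(3): h(0) = 2; h(1) = 2; h(2) = 1.
No roots. A degree-3 polynomial over a field with no linear factor is irreducible.

Yes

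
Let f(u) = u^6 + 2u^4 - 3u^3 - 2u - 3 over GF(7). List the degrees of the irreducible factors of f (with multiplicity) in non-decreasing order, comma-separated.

6

Complete factorization: f(u) = (u^6 + 2u^4 - 3u^3 - 2u - 3).
Factor degrees with multiplicity: 6 = 6.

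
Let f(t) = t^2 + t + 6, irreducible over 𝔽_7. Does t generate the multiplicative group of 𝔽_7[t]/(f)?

No

|GF(7^2)^×| = 7^2 − 1 = 48. Prime factorization: 48 = 2^4·3.
f is primitive ⇔ t has order 48 in GF(7)[t]/(f), i.e. t^(48/q) ≠ 1 for each prime q | 48.
t^(24) mod f = 6.
t^(16) mod f = 1
Since t^(16) = 1, the order of t divides 16 < 48; not primitive.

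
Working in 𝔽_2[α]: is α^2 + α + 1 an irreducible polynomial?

Write m(α) = α^2 + α + 1.
Check for roots in 𝔽_2: m(0) = 1; m(1) = 1.
No roots. A degree-2 polynomial over a field with no linear factor is irreducible.

Yes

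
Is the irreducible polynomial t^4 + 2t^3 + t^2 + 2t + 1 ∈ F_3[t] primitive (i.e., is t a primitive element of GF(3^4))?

Write f(t) = t^4 + 2t^3 + t^2 + 2t + 1.
|GF(3^4)^×| = 3^4 − 1 = 80. Prime factorization: 80 = 2^4·5.
f is primitive ⇔ t has order 80 in GF(3)[t]/(f), i.e. t^(80/q) ≠ 1 for each prime q | 80.
t^(40) mod f = 1
t^(16) mod f = 2t.
Since t^(40) = 1, the order of t divides 40 < 80; not primitive.

No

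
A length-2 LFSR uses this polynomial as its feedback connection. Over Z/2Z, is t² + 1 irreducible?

Write f(t) = t² + 1.
Check for roots in Z/2Z: f(0) = 1; f(1) = 0 → root.
f(1) = 0, so (t − 1) divides f(t); f is reducible.

No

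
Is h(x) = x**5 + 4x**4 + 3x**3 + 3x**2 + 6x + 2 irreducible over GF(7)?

Check for roots in GF(7): h(0) = 2; h(1) = 5; h(2) = 6; h(3) = 2; h(4) = 4; h(5) = 3; h(6) = 6.
No roots, so no linear factors.
Degree-2 irreducible divisors: test the 21 monic irreducibles of degree 2 over GF(7).
None of them divide h (all give nonzero remainder).
No irreducible factor of degree ≤ 2 exists, so h is irreducible over GF(7).

Yes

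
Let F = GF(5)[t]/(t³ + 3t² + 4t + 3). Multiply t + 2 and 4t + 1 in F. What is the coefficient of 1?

2

Multiply in GF(5)[t]: (t + 2)·(4t + 1) = 4t² + 4t + 2.
Reduced: 4t² + 4t + 2.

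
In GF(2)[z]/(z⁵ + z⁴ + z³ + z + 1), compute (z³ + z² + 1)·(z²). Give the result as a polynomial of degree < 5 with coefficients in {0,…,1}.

z^3 + z^2 + z + 1

Multiply in GF(2)[z]: (z³ + z² + 1)·(z²) = z⁵ + z⁴ + z².
Reduce using z⁵ ≡ z⁴ + z³ + z + 1 (mod z⁵ + z⁴ + z³ + z + 1).
Reduced: z³ + z² + z + 1.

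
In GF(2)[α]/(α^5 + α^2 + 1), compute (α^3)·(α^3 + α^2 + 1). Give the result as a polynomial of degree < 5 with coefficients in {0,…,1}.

Multiply in GF(2)[α]: (α^3)·(α^3 + α^2 + 1) = α^6 + α^5 + α^3.
Reduce using α^5 ≡ α^2 + 1 (mod α^5 + α^2 + 1).
Reduced: α^2 + α + 1.

α^2 + α + 1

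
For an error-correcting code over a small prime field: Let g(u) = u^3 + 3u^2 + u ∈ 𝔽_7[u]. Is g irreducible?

Check for roots in 𝔽_7: g(0) = 0 → root; g(1) = 5; g(2) = 1; g(3) = 1; g(4) = 4; g(5) = 2; g(6) = 1.
g(0) = 0, so (u) divides g(u); g is reducible.

No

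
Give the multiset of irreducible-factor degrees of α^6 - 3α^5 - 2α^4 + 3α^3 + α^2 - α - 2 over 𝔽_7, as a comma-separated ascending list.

Write h(α) = α^6 - 3α^5 - 2α^4 + 3α^3 + α^2 - α - 2.
Linear factors from roots: (α - 3), (α + 3).
Complete factorization: h(α) = (α + 3)·(α - 3)·(α^4 - 3α^3 - 3α + 1).
Factor degrees with multiplicity: 1 + 1 + 4 = 6.

1, 1, 4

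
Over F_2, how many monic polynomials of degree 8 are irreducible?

x^(2^8) − x is the product of all monic irreducibles of degree dividing 8; Möbius inversion gives N = (1/8) Σ μ(8/d)·2^d.
Divisors of 8: 1, 2, 4, 8; μ(8/d) for each: 0, 0, -1, 1.
Σ = − 2^4 + 2^8 = 240.
N = 240/8 = 30.

30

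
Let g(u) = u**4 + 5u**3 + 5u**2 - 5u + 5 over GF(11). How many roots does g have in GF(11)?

4

Evaluate at each of the 11 elements of GF(11):
g(0) = 5; g(1) = 0 → root; g(2) = 5; g(3) = 9; g(4) = 3; g(5) = 2; g(6) = 1; g(7) = 8; g(8) = 0 → root; g(9) = 0 → root; g(10) = 0 → root.
Roots: {1, 8, 9, 10}.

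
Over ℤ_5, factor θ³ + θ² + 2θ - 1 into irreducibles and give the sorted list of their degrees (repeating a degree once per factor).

1, 2

Write g(θ) = θ³ + θ² + 2θ - 1.
Roots in ℤ_5: g(0) = 4; g(1) = 3; g(2) = 0 → root; g(3) = 1; g(4) = 2.
Linear factors from roots: (θ - 2).
Complete factorization: g(θ) = (θ - 2)·(θ² - 2θ - 2).
Factor degrees with multiplicity: 1 + 2 = 3.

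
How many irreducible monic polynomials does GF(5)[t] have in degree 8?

By the necklace-counting formula, N_5(8) = (1/8) Σ_{d|8} μ(8/d)·5^d.
Divisors of 8: 1, 2, 4, 8; μ(8/d) for each: 0, 0, -1, 1.
Σ = − 5^4 + 5^8 = 390000.
N = 390000/8 = 48750.

48750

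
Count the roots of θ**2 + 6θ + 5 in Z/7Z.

Write P(θ) = θ**2 + 6θ + 5.
Evaluate at each of the 7 elements of Z/7Z:
P(0) = 5; P(1) = 5; P(2) = 0 → root; P(3) = 4; P(4) = 3; P(5) = 4; P(6) = 0 → root.
Roots: {2, 6}.

2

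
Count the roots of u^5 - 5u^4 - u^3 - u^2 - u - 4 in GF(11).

4

Write f(u) = u^5 - 5u^4 - u^3 - u^2 - u - 4.
Evaluate at each of the 11 elements of GF(11):
f(0) = 7; f(1) = 0 → root; f(2) = 0 → root; f(3) = 4; f(4) = 8; f(5) = 6; f(6) = 0 → root; f(7) = 10; f(8) = 7; f(9) = 0 → root; f(10) = 2.
Roots: {1, 2, 6, 9}.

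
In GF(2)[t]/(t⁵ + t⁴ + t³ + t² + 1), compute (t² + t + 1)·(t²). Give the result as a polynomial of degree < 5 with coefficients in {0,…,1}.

t^4 + t^3 + t^2

Multiply in GF(2)[t]: (t² + t + 1)·(t²) = t⁴ + t³ + t².
Reduced: t⁴ + t³ + t².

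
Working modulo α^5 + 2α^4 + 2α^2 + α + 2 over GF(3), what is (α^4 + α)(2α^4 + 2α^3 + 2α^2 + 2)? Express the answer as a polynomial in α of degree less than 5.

α^4 + 2α^2 + α + 1

Multiply in GF(3)[α]: (α^4 + α)·(2α^4 + 2α^3 + 2α^2 + 2) = 2α^8 + 2α^7 + 2α^6 + 2α^5 + α^4 + 2α^3 + 2α.
Reduce using α^5 ≡ α^4 + α^2 + 2α + 1 (mod α^5 + 2α^4 + 2α^2 + α + 2).
Reduced: α^4 + 2α^2 + α + 1.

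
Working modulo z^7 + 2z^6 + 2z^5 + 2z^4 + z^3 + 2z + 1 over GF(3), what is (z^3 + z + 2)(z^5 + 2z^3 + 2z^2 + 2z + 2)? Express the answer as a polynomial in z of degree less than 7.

Multiply in GF(3)[z]: (z^3 + z + 2)·(z^5 + 2z^3 + 2z^2 + 2z + 2) = z^8 + z^5 + z^4 + 2z^3 + 1.
Reduce using z^7 ≡ z^6 + z^5 + z^4 + 2z^3 + z + 2 (mod z^7 + 2z^6 + 2z^5 + 2z^4 + z^3 + 2z + 1).
Reduced: 2z^6 + z^4 + z^3 + z^2.

2z^6 + z^4 + z^3 + z^2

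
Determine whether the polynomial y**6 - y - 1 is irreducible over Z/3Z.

Yes

Write P(y) = y**6 - y - 1.
Check for roots in Z/3Z: P(0) = 2; P(1) = 2; P(2) = 1.
No roots, so no linear factors.
Monic irreducibles of degree 2 over GF(3): y**2 + 1, y**2 + y - 1, y**2 - y - 1.
None of them divide P (all give nonzero remainder).
Degree-3 irreducible divisors: test the 8 monic irreducibles of degree 3 over GF(3).
None of them divide P (all give nonzero remainder).
No irreducible factor of degree ≤ 3 exists, so P is irreducible over GF(3).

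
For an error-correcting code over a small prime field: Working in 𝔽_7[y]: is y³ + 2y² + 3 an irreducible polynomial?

Yes

Write P(y) = y³ + 2y² + 3.
Check for roots in 𝔽_7: P(0) = 3; P(1) = 6; P(2) = 5; P(3) = 6; P(4) = 1; P(5) = 3; P(6) = 4.
No roots. A degree-3 polynomial over a field with no linear factor is irreducible.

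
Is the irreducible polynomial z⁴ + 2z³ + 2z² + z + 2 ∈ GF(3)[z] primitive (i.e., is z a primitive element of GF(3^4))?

Yes

Write f(z) = z⁴ + 2z³ + 2z² + z + 2.
|GF(3^4)^×| = 3^4 − 1 = 80. Prime factorization: 80 = 2^4·5.
f is primitive ⇔ z has order 80 in GF(3)[z]/(f), i.e. z^(80/q) ≠ 1 for each prime q | 80.
z^(40) mod f = 2.
z^(16) mod f = z² + 2z.
None equal 1, so z has full order 80; f is primitive.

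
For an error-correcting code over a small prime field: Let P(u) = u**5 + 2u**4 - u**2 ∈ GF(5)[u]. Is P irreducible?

No

Check for roots in GF(5): P(0) = 0 → root; P(1) = 2; P(2) = 0 → root; P(3) = 1; P(4) = 0 → root.
P(0) = 0, so (u) divides P(u); P is reducible.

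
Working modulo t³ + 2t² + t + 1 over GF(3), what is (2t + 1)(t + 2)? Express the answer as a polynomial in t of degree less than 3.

Multiply in GF(3)[t]: (2t + 1)·(t + 2) = 2t² + 2t + 2.
Reduced: 2t² + 2t + 2.

2t^2 + 2t + 2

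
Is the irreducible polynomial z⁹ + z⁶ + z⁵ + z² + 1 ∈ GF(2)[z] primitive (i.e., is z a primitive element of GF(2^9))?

Write f(z) = z⁹ + z⁶ + z⁵ + z² + 1.
|GF(2^9)^×| = 2^9 − 1 = 511. Prime factorization: 511 = 7·73.
f is primitive ⇔ z has order 511 in GF(2)[z]/(f), i.e. z^(511/q) ≠ 1 for each prime q | 511.
z^(73) mod f = 1
z^(7) mod f = z⁷.
Since z^(73) = 1, the order of z divides 73 < 511; not primitive.

No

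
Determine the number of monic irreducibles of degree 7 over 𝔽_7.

By the necklace-counting formula, N_7(7) = (1/7) Σ_{d|7} μ(7/d)·7^d.
Divisors of 7: 1, 7; μ(7/d) for each: -1, 1.
Σ = − 7^1 + 7^7 = 823536.
N = 823536/7 = 117648.

117648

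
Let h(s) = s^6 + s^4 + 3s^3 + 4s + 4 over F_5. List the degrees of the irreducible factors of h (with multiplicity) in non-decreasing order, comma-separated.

Roots in F_5: h(0) = 4; h(1) = 3; h(2) = 1; h(3) = 2; h(4) = 4.
Complete factorization: h(s) = (s^6 + s^4 + 3s^3 + 4s + 4).
Factor degrees with multiplicity: 6 = 6.

6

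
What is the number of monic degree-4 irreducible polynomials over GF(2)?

3

By the necklace-counting formula, N_2(4) = (1/4) Σ_{d|4} μ(4/d)·2^d.
Divisors of 4: 1, 2, 4; μ(4/d) for each: 0, -1, 1.
Σ = − 2^2 + 2^4 = 12.
N = 12/4 = 3.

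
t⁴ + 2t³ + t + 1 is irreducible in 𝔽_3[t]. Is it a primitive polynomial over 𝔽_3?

Write f(t) = t⁴ + 2t³ + t + 1.
|GF(3^4)^×| = 3^4 − 1 = 80. Prime factorization: 80 = 2^4·5.
f is primitive ⇔ t has order 80 in GF(3)[t]/(f), i.e. t^(80/q) ≠ 1 for each prime q | 80.
t^(40) mod f = 1
t^(16) mod f = 2t² + 2t + 1.
Since t^(40) = 1, the order of t divides 40 < 80; not primitive.

No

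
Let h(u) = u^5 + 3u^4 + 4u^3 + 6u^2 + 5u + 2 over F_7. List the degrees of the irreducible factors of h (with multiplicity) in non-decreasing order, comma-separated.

Linear factors from roots: (u + 6), (u + 4), (u + 2).
Complete factorization: h(u) = (u + 2)·(u + 4)·(u + 6)·(u^2 + 5u + 5).
Factor degrees with multiplicity: 1 + 1 + 1 + 2 = 5.

1, 1, 1, 2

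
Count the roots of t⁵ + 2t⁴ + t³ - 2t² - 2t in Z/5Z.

Write P(t) = t⁵ + 2t⁴ + t³ - 2t² - 2t.
Evaluate at each of the 5 elements of Z/5Z:
P(0) = 0 → root; P(1) = 0 → root; P(2) = 0 → root; P(3) = 3; P(4) = 0 → root.
Roots: {0, 1, 2, 4}.

4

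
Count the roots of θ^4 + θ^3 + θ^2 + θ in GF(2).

2

Write P(θ) = θ^4 + θ^3 + θ^2 + θ.
Evaluate at each of the 2 elements of GF(2):
P(0) = 0 → root; P(1) = 0 → root.
Roots: {0, 1}.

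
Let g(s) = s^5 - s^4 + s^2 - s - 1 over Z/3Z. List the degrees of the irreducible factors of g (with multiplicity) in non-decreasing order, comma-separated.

Roots in Z/3Z: g(0) = 2; g(1) = 2; g(2) = 2.
Complete factorization: g(s) = (s^2 + 1)·(s^3 - s^2 - s - 1).
Factor degrees with multiplicity: 2 + 3 = 5.

2, 3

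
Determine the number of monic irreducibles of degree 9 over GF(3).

Gauss's count: N_{3}(9) = (1/9) Σ_{d|9} μ(9/d)·3^d.
Divisors of 9: 1, 3, 9; μ(9/d) for each: 0, -1, 1.
Σ = − 3^3 + 3^9 = 19656.
N = 19656/9 = 2184.

2184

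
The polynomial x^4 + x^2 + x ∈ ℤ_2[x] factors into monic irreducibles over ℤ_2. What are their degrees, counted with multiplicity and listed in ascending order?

1, 3

Write h(x) = x^4 + x^2 + x.
Roots in ℤ_2: h(0) = 0 → root; h(1) = 1.
Linear factors from roots: (x).
Complete factorization: h(x) = (x)·(x^3 + x + 1).
Factor degrees with multiplicity: 1 + 3 = 4.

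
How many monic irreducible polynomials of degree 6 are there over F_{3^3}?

The number of monic irreducibles of degree 6 over GF(27) is (1/6)·Σ_{d∣6} μ(6/d) 27^d.
Divisors of 6: 1, 2, 3, 6; μ(6/d) for each: 1, -1, -1, 1.
Σ = 27^1 − 27^2 − 27^3 + 27^6 = 387400104.
N = 387400104/6 = 64566684.

64566684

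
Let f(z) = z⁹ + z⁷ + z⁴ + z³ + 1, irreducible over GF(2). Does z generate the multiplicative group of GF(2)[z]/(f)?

No

|GF(2^9)^×| = 2^9 − 1 = 511. Prime factorization: 511 = 7·73.
f is primitive ⇔ z has order 511 in GF(2)[z]/(f), i.e. z^(511/q) ≠ 1 for each prime q | 511.
z^(73) mod f = 1
z^(7) mod f = z⁷.
Since z^(73) = 1, the order of z divides 73 < 511; not primitive.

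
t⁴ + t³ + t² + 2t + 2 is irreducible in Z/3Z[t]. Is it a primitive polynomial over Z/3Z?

Yes

Write f(t) = t⁴ + t³ + t² + 2t + 2.
|GF(3^4)^×| = 3^4 − 1 = 80. Prime factorization: 80 = 2^4·5.
f is primitive ⇔ t has order 80 in GF(3)[t]/(f), i.e. t^(80/q) ≠ 1 for each prime q | 80.
t^(40) mod f = 2.
t^(16) mod f = 2t³ + 1.
None equal 1, so t has full order 80; f is primitive.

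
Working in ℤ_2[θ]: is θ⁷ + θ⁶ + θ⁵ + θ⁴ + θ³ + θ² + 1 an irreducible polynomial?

Write P(θ) = θ⁷ + θ⁶ + θ⁵ + θ⁴ + θ³ + θ² + 1.
Check for roots in ℤ_2: P(0) = 1; P(1) = 1.
No roots, so no linear factors.
Monic irreducibles of degree 2 over GF(2): θ² + θ + 1.
None of them divide P (all give nonzero remainder).
Monic irreducibles of degree 3 over GF(2): θ³ + θ + 1, θ³ + θ² + 1.
None of them divide P (all give nonzero remainder).
No irreducible factor of degree ≤ 3 exists, so P is irreducible over GF(2).

Yes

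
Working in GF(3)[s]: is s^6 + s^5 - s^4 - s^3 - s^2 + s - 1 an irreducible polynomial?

Write g(s) = s^6 + s^5 - s^4 - s^3 - s^2 + s - 1.
Check for roots in GF(3): g(0) = 2; g(1) = 2; g(2) = 0 → root.
g(2) = 0, so (s − 2) divides g(s); g is reducible.

No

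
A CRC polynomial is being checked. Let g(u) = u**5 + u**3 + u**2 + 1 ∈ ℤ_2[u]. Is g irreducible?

Check for roots in ℤ_2: g(0) = 1; g(1) = 0 → root.
g(1) = 0, so (u − 1) divides g(u); g is reducible.

No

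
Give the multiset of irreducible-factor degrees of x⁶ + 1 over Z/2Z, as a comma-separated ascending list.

1, 1, 2, 2

Write g(x) = x⁶ + 1.
Roots in Z/2Z: g(0) = 1; g(1) = 0 → root.
Linear factors from roots: (x + 1).
Complete factorization: g(x) = (x + 1)^2·(x² + x + 1)^2.
Factor degrees with multiplicity: 1 + 1 + 2 + 2 = 6.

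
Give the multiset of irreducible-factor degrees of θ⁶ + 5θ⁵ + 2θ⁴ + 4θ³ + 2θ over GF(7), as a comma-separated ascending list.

Write f(θ) = θ⁶ + 5θ⁵ + 2θ⁴ + 4θ³ + 2θ.
Linear factors from roots: (θ), (θ + 6).
Complete factorization: f(θ) = (θ)·(θ + 6)·(θ² + 2)·(θ² + 6θ + 6).
Factor degrees with multiplicity: 1 + 1 + 2 + 2 = 6.

1, 1, 2, 2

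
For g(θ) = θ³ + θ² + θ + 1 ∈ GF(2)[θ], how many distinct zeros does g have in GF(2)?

Evaluate at each of the 2 elements of GF(2):
g(0) = 1; g(1) = 0 → root.
Roots: {1}.

1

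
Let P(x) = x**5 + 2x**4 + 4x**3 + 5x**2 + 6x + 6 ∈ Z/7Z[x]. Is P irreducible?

Yes

Check for roots in Z/7Z: P(0) = 6; P(1) = 3; P(2) = 1; P(3) = 1; P(4) = 5; P(5) = 3; P(6) = 2.
No roots, so no linear factors.
Degree-2 irreducible divisors: test the 21 monic irreducibles of degree 2 over GF(7).
None of them divide P (all give nonzero remainder).
No irreducible factor of degree ≤ 2 exists, so P is irreducible over GF(7).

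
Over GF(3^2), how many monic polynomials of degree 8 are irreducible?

The number of monic irreducibles of degree 8 over GF(9) is (1/8)·Σ_{d∣8} μ(8/d) 9^d.
Divisors of 8: 1, 2, 4, 8; μ(8/d) for each: 0, 0, -1, 1.
Σ = − 9^4 + 9^8 = 43040160.
N = 43040160/8 = 5380020.

5380020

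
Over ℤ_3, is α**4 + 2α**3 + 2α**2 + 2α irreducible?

Write P(α) = α**4 + 2α**3 + 2α**2 + 2α.
Check for roots in ℤ_3: P(0) = 0 → root; P(1) = 1; P(2) = 2.
P(0) = 0, so (α) divides P(α); P is reducible.

No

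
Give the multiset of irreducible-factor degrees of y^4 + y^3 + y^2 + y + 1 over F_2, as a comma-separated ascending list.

4

Write g(y) = y^4 + y^3 + y^2 + y + 1.
Roots in F_2: g(0) = 1; g(1) = 1.
Complete factorization: g(y) = (y^4 + y^3 + y^2 + y + 1).
Factor degrees with multiplicity: 4 = 4.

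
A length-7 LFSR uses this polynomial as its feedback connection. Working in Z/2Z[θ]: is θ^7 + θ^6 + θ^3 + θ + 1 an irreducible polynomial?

Write f(θ) = θ^7 + θ^6 + θ^3 + θ + 1.
Check for roots in Z/2Z: f(0) = 1; f(1) = 1.
No roots, so no linear factors.
Monic irreducibles of degree 2 over GF(2): θ^2 + θ + 1.
None of them divide f (all give nonzero remainder).
Monic irreducibles of degree 3 over GF(2): θ^3 + θ + 1, θ^3 + θ^2 + 1.
None of them divide f (all give nonzero remainder).
No irreducible factor of degree ≤ 3 exists, so f is irreducible over GF(2).

Yes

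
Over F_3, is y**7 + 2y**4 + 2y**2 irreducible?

No

Write h(y) = y**7 + 2y**4 + 2y**2.
Check for roots in F_3: h(0) = 0 → root; h(1) = 2; h(2) = 0 → root.
h(0) = 0, so (y) divides h(y); h is reducible.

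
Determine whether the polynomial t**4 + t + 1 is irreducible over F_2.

Write m(t) = t**4 + t + 1.
Check for roots in F_2: m(0) = 1; m(1) = 1.
No roots, so no linear factors.
Monic irreducibles of degree 2 over GF(2): t**2 + t + 1.
None of them divide m (all give nonzero remainder).
No irreducible factor of degree ≤ 2 exists, so m is irreducible over GF(2).

Yes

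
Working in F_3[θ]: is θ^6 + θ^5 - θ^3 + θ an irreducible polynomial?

No

Write f(θ) = θ^6 + θ^5 - θ^3 + θ.
Check for roots in F_3: f(0) = 0 → root; f(1) = 2; f(2) = 0 → root.
f(0) = 0, so (θ) divides f(θ); f is reducible.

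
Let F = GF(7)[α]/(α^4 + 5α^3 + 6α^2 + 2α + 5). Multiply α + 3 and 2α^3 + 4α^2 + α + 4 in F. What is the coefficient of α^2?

1

Multiply in GF(7)[α]: (α + 3)·(2α^3 + 4α^2 + α + 4) = 2α^4 + 3α^3 + 6α^2 + 5.
Reduce using α^4 ≡ 2α^3 + α^2 + 5α + 2 (mod α^4 + 5α^3 + 6α^2 + 2α + 5).
Reduced: α^2 + 3α + 2.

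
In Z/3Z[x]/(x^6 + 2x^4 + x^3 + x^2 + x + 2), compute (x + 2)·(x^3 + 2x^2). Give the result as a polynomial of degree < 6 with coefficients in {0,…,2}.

x^4 + x^3 + x^2

Multiply in Z/3Z[x]: (x + 2)·(x^3 + 2x^2) = x^4 + x^3 + x^2.
Reduced: x^4 + x^3 + x^2.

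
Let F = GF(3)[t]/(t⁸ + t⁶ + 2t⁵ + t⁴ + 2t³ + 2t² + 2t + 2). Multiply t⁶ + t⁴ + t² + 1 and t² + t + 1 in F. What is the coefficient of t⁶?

Multiply in GF(3)[t]: (t⁶ + t⁴ + t² + 1)·(t² + t + 1) = t⁸ + t⁷ + 2t⁶ + t⁵ + 2t⁴ + t³ + 2t² + t + 1.
Reduce using t⁸ ≡ 2t⁶ + t⁵ + 2t⁴ + t³ + t² + t + 1 (mod t⁸ + t⁶ + 2t⁵ + t⁴ + 2t³ + 2t² + 2t + 2).
Reduced: t⁷ + t⁶ + 2t⁵ + t⁴ + 2t³ + 2t + 2.

1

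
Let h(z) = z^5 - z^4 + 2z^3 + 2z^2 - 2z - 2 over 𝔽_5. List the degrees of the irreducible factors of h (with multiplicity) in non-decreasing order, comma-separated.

1, 2, 2

Roots in 𝔽_5: h(0) = 3; h(1) = 0 → root; h(2) = 4; h(3) = 1; h(4) = 3.
Linear factors from roots: (z - 1).
Complete factorization: h(z) = (z - 1)·(z^2 + z + 2)·(z^2 - z + 1).
Factor degrees with multiplicity: 1 + 2 + 2 = 5.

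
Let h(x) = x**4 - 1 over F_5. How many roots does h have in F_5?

4

Evaluate at each of the 5 elements of F_5:
h(0) = 4; h(1) = 0 → root; h(2) = 0 → root; h(3) = 0 → root; h(4) = 0 → root.
Roots: {1, 2, 3, 4}.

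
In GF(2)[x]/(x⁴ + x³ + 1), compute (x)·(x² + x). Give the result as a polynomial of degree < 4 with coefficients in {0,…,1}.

Multiply in GF(2)[x]: (x)·(x² + x) = x³ + x².
Reduced: x³ + x².

x^3 + x^2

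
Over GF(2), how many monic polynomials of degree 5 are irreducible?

Gauss's count: N_{2}(5) = (1/5) Σ_{d|5} μ(5/d)·2^d.
Divisors of 5: 1, 5; μ(5/d) for each: -1, 1.
Σ = − 2^1 + 2^5 = 30.
N = 30/5 = 6.

6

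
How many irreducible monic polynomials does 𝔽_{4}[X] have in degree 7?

Gauss's count: N_{4}(7) = (1/7) Σ_{d|7} μ(7/d)·4^d.
Divisors of 7: 1, 7; μ(7/d) for each: -1, 1.
Σ = − 4^1 + 4^7 = 16380.
N = 16380/7 = 2340.

2340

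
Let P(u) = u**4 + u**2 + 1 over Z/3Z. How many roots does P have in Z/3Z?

2

Evaluate at each of the 3 elements of Z/3Z:
P(0) = 1; P(1) = 0 → root; P(2) = 0 → root.
Roots: {1, 2}.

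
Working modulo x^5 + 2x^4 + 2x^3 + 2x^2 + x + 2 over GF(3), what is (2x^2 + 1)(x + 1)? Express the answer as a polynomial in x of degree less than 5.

Multiply in GF(3)[x]: (2x^2 + 1)·(x + 1) = 2x^3 + 2x^2 + x + 1.
Reduced: 2x^3 + 2x^2 + x + 1.

2x^3 + 2x^2 + x + 1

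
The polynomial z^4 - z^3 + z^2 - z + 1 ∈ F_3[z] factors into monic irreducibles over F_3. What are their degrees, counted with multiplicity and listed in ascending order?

4

Write g(z) = z^4 - z^3 + z^2 - z + 1.
Roots in F_3: g(0) = 1; g(1) = 1; g(2) = 2.
Complete factorization: g(z) = (z^4 - z^3 + z^2 - z + 1).
Factor degrees with multiplicity: 4 = 4.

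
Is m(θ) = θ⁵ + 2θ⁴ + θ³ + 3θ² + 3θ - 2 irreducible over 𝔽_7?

Yes

Check for roots in 𝔽_7: m(0) = 5; m(1) = 1; m(2) = 4; m(3) = 4; m(4) = 6; m(5) = 3; m(6) = 5.
No roots, so no linear factors.
Degree-2 irreducible divisors: test the 21 monic irreducibles of degree 2 over GF(7).
None of them divide m (all give nonzero remainder).
No irreducible factor of degree ≤ 2 exists, so m is irreducible over GF(7).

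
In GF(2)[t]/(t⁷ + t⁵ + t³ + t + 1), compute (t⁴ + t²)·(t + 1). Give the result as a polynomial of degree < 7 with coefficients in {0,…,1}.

t^5 + t^4 + t^3 + t^2

Multiply in GF(2)[t]: (t⁴ + t²)·(t + 1) = t⁵ + t⁴ + t³ + t².
Reduced: t⁵ + t⁴ + t³ + t².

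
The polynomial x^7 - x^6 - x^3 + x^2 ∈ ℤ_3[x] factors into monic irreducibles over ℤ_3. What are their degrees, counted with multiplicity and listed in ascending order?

Write h(x) = x^7 - x^6 - x^3 + x^2.
Roots in ℤ_3: h(0) = 0 → root; h(1) = 0 → root; h(2) = 0 → root.
Linear factors from roots: (x), (x - 1), (x + 1).
Complete factorization: h(x) = (x + 1)·(x)^2·(x - 1)^2·(x^2 + 1).
Factor degrees with multiplicity: 1 + 1 + 1 + 1 + 1 + 2 = 7.

1, 1, 1, 1, 1, 2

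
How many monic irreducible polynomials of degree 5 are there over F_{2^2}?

x^(4^5) − x is the product of all monic irreducibles of degree dividing 5; Möbius inversion gives N = (1/5) Σ μ(5/d)·4^d.
Divisors of 5: 1, 5; μ(5/d) for each: -1, 1.
Σ = − 4^1 + 4^5 = 1020.
N = 1020/5 = 204.

204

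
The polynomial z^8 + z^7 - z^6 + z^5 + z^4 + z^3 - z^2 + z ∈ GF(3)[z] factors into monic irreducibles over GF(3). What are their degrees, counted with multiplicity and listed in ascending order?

Write g(z) = z^8 + z^7 - z^6 + z^5 + z^4 + z^3 - z^2 + z.
Roots in GF(3): g(0) = 0 → root; g(1) = 1; g(2) = 2.
Linear factors from roots: (z).
Complete factorization: g(z) = (z)·(z^2 + z - 1)·(z^2 - z - 1)·(z^3 + z^2 - z + 1).
Factor degrees with multiplicity: 1 + 2 + 2 + 3 = 8.

1, 2, 2, 3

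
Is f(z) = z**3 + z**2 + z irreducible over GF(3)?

Check for roots in GF(3): f(0) = 0 → root; f(1) = 0 → root; f(2) = 2.
f(0) = 0, so (z) divides f(z); f is reducible.

No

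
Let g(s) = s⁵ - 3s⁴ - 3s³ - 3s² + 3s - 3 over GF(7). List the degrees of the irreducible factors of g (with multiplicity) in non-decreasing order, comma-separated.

Linear factors from roots: (s - 2), (s + 2).
Complete factorization: g(s) = (s + 2)·(s - 2)·(s³ - 3s² + s - 1).
Factor degrees with multiplicity: 1 + 1 + 3 = 5.

1, 1, 3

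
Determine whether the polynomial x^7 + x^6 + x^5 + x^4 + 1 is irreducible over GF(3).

Write f(x) = x^7 + x^6 + x^5 + x^4 + 1.
Check for roots in GF(3): f(0) = 1; f(1) = 2; f(2) = 1.
No roots, so no linear factors.
Monic irreducibles of degree 2 over GF(3): x^2 + 1, x^2 + x + 2, x^2 + 2x + 2.
None of them divide f (all give nonzero remainder).
Degree-3 irreducible divisors: test the 8 monic irreducibles of degree 3 over GF(3).
None of them divide f (all give nonzero remainder).
No irreducible factor of degree ≤ 3 exists, so f is irreducible over GF(3).

Yes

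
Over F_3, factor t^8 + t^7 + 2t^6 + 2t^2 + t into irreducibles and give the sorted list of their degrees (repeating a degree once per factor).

1, 1, 2, 4

Write h(t) = t^8 + t^7 + 2t^6 + 2t^2 + t.
Roots in F_3: h(0) = 0 → root; h(1) = 1; h(2) = 0 → root.
Linear factors from roots: (t), (t + 1).
Complete factorization: h(t) = (t)·(t + 1)·(t^2 + 1)·(t^4 + t^2 + t + 1).
Factor degrees with multiplicity: 1 + 1 + 2 + 4 = 8.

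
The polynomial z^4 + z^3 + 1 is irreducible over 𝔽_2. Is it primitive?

Yes

Write f(z) = z^4 + z^3 + 1.
|GF(2^4)^×| = 2^4 − 1 = 15. Prime factorization: 15 = 3·5.
f is primitive ⇔ z has order 15 in GF(2)[z]/(f), i.e. z^(15/q) ≠ 1 for each prime q | 15.
z^(5) mod f = z^3 + z + 1.
z^(3) mod f = z^3.
None equal 1, so z has full order 15; f is primitive.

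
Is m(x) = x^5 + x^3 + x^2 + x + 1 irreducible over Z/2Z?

Yes

Check for roots in Z/2Z: m(0) = 1; m(1) = 1.
No roots, so no linear factors.
Monic irreducibles of degree 2 over GF(2): x^2 + x + 1.
None of them divide m (all give nonzero remainder).
No irreducible factor of degree ≤ 2 exists, so m is irreducible over GF(2).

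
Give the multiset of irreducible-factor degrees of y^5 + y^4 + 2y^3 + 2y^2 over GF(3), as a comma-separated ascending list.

1, 1, 1, 1, 1

Write h(y) = y^5 + y^4 + 2y^3 + 2y^2.
Roots in GF(3): h(0) = 0 → root; h(1) = 0 → root; h(2) = 0 → root.
Linear factors from roots: (y), (y + 2), (y + 1).
Complete factorization: h(y) = (y + 2)·(y)^2·(y + 1)^2.
Factor degrees with multiplicity: 1 + 1 + 1 + 1 + 1 = 5.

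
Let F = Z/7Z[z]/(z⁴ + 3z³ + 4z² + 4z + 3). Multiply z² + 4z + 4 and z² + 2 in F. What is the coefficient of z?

4

Multiply in Z/7Z[z]: (z² + 4z + 4)·(z² + 2) = z⁴ + 4z³ + 6z² + z + 1.
Reduce using z⁴ ≡ 4z³ + 3z² + 3z + 4 (mod z⁴ + 3z³ + 4z² + 4z + 3).
Reduced: z³ + 2z² + 4z + 5.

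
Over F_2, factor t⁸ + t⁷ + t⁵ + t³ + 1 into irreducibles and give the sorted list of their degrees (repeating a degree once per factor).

8

Write g(t) = t⁸ + t⁷ + t⁵ + t³ + 1.
Roots in F_2: g(0) = 1; g(1) = 1.
Complete factorization: g(t) = (t⁸ + t⁷ + t⁵ + t³ + 1).
Factor degrees with multiplicity: 8 = 8.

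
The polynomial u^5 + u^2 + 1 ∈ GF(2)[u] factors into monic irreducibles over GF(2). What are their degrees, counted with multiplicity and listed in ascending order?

Write h(u) = u^5 + u^2 + 1.
Roots in GF(2): h(0) = 1; h(1) = 1.
Complete factorization: h(u) = (u^5 + u^2 + 1).
Factor degrees with multiplicity: 5 = 5.

5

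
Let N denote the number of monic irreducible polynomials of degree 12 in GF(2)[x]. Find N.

x^(2^12) − x is the product of all monic irreducibles of degree dividing 12; Möbius inversion gives N = (1/12) Σ μ(12/d)·2^d.
Divisors of 12: 1, 2, 3, 4, 6, 12; μ(12/d) for each: 0, 1, 0, -1, -1, 1.
Σ = 2^2 − 2^4 − 2^6 + 2^12 = 4020.
N = 4020/12 = 335.

335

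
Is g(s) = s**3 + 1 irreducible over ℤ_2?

No

Check for roots in ℤ_2: g(0) = 1; g(1) = 0 → root.
g(1) = 0, so (s − 1) divides g(s); g is reducible.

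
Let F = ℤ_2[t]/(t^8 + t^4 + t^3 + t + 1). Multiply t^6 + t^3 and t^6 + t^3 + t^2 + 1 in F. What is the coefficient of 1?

Multiply in ℤ_2[t]: (t^6 + t^3)·(t^6 + t^3 + t^2 + 1) = t^12 + t^8 + t^5 + t^3.
Reduce using t^8 ≡ t^4 + t^3 + t + 1 (mod t^8 + t^4 + t^3 + t + 1).
Reduced: t^7 + t^4 + t^3.

0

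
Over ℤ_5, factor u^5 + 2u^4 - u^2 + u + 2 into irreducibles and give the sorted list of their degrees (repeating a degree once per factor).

1, 4

Write g(u) = u^5 + 2u^4 - u^2 + u + 2.
Roots in ℤ_5: g(0) = 2; g(1) = 0 → root; g(2) = 4; g(3) = 1; g(4) = 1.
Linear factors from roots: (u - 1).
Complete factorization: g(u) = (u - 1)·(u^4 - 2u^3 - 2u^2 + 2u - 2).
Factor degrees with multiplicity: 1 + 4 = 5.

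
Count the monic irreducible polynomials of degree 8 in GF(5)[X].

48750

Gauss's count: N_{5}(8) = (1/8) Σ_{d|8} μ(8/d)·5^d.
Divisors of 8: 1, 2, 4, 8; μ(8/d) for each: 0, 0, -1, 1.
Σ = − 5^4 + 5^8 = 390000.
N = 390000/8 = 48750.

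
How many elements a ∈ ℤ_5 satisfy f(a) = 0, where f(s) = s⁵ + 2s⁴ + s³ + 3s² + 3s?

4

Evaluate at each of the 5 elements of ℤ_5:
f(0) = 0 → root; f(1) = 0 → root; f(2) = 0 → root; f(3) = 3; f(4) = 0 → root.
Roots: {0, 1, 2, 4}.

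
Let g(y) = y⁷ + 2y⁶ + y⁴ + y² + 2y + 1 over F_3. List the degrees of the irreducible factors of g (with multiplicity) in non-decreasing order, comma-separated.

Roots in F_3: g(0) = 1; g(1) = 2; g(2) = 2.
Complete factorization: g(y) = (y⁷ + 2y⁶ + y⁴ + y² + 2y + 1).
Factor degrees with multiplicity: 7 = 7.

7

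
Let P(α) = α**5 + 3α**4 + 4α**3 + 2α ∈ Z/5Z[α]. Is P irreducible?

No

Check for roots in Z/5Z: P(0) = 0 → root; P(1) = 0 → root; P(2) = 1; P(3) = 0 → root; P(4) = 1.
P(0) = 0, so (α) divides P(α); P is reducible.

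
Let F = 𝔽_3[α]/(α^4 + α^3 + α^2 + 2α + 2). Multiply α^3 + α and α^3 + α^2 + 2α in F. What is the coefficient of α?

Multiply in 𝔽_3[α]: (α^3 + α)·(α^3 + α^2 + 2α) = α^6 + α^5 + α^3 + 2α^2.
Reduce using α^4 ≡ 2α^3 + 2α^2 + α + 1 (mod α^4 + α^3 + α^2 + 2α + 2).
Reduced: α^2 + 2α + 2.

2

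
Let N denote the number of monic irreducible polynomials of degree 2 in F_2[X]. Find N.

1

By the necklace-counting formula, N_2(2) = (1/2) Σ_{d|2} μ(2/d)·2^d.
Divisors of 2: 1, 2; μ(2/d) for each: -1, 1.
Σ = − 2^1 + 2^2 = 2.
N = 2/2 = 1.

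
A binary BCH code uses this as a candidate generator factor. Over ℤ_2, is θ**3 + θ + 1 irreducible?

Yes

Write m(θ) = θ**3 + θ + 1.
Check for roots in ℤ_2: m(0) = 1; m(1) = 1.
No roots. A degree-3 polynomial over a field with no linear factor is irreducible.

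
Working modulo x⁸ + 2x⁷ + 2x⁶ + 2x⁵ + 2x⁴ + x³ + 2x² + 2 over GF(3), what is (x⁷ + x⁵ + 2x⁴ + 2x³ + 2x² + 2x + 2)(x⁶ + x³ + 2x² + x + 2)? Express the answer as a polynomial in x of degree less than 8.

Multiply in GF(3)[x]: (x⁷ + x⁵ + 2x⁴ + 2x³ + 2x² + 2x + 2)·(x⁶ + x³ + 2x² + x + 2) = x¹³ + x¹¹ + x⁹ + x⁸ + 2x⁷ + x⁵ + x² + 1.
Reduce using x⁸ ≡ x⁷ + x⁶ + x⁵ + x⁴ + 2x³ + x² + 1 (mod x⁸ + 2x⁷ + 2x⁶ + 2x⁵ + 2x⁴ + x³ + 2x² + 2).
Reduced: 2x⁷ + x⁶ + x⁵ + 2x² + 2x.

2x^7 + x^6 + x^5 + 2x^2 + 2x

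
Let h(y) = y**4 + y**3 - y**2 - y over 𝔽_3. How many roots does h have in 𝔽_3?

3

Evaluate at each of the 3 elements of 𝔽_3:
h(0) = 0 → root; h(1) = 0 → root; h(2) = 0 → root.
Roots: {0, 1, 2}.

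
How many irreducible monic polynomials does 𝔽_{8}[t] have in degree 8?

2096640

The number of monic irreducibles of degree 8 over GF(8) is (1/8)·Σ_{d∣8} μ(8/d) 8^d.
Divisors of 8: 1, 2, 4, 8; μ(8/d) for each: 0, 0, -1, 1.
Σ = − 8^4 + 8^8 = 16773120.
N = 16773120/8 = 2096640.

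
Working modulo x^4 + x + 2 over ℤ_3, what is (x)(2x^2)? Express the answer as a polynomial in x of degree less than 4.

Multiply in ℤ_3[x]: (x)·(2x^2) = 2x^3.
Reduced: 2x^3.

2x^3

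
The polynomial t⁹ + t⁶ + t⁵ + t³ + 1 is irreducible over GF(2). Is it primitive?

Write f(t) = t⁹ + t⁶ + t⁵ + t³ + 1.
|GF(2^9)^×| = 2^9 − 1 = 511. Prime factorization: 511 = 7·73.
f is primitive ⇔ t has order 511 in GF(2)[t]/(f), i.e. t^(511/q) ≠ 1 for each prime q | 511.
t^(73) mod f = t⁶ + t⁵ + t³ + t² + t.
t^(7) mod f = t⁷.
None equal 1, so t has full order 511; f is primitive.

Yes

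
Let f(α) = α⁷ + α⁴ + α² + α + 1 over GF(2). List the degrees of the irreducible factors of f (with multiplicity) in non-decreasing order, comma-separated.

2, 2, 3

Roots in GF(2): f(0) = 1; f(1) = 1.
Complete factorization: f(α) = (α² + α + 1)^2·(α³ + α + 1).
Factor degrees with multiplicity: 2 + 2 + 3 = 7.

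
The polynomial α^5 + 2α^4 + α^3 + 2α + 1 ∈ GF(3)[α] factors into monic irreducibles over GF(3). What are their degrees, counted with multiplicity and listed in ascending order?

2, 3

Write h(α) = α^5 + 2α^4 + α^3 + 2α + 1.
Roots in GF(3): h(0) = 1; h(1) = 1; h(2) = 2.
Complete factorization: h(α) = (α^2 + 2α + 2)·(α^3 + 2α + 2).
Factor degrees with multiplicity: 2 + 3 = 5.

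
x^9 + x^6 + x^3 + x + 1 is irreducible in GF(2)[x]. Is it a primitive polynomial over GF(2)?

Write f(x) = x^9 + x^6 + x^3 + x + 1.
|GF(2^9)^×| = 2^9 − 1 = 511. Prime factorization: 511 = 7·73.
f is primitive ⇔ x has order 511 in GF(2)[x]/(f), i.e. x^(511/q) ≠ 1 for each prime q | 511.
x^(73) mod f = 1
x^(7) mod f = x^7.
Since x^(73) = 1, the order of x divides 73 < 511; not primitive.

No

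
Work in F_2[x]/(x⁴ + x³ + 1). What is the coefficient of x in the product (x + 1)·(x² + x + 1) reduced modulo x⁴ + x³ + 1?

0

Multiply in F_2[x]: (x + 1)·(x² + x + 1) = x³ + 1.
Reduced: x³ + 1.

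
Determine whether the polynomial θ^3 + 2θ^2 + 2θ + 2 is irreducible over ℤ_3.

Yes

Write g(θ) = θ^3 + 2θ^2 + 2θ + 2.
Check for roots in ℤ_3: g(0) = 2; g(1) = 1; g(2) = 1.
No roots. A degree-3 polynomial over a field with no linear factor is irreducible.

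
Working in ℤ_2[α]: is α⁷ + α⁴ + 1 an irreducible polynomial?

Yes

Write m(α) = α⁷ + α⁴ + 1.
Check for roots in ℤ_2: m(0) = 1; m(1) = 1.
No roots, so no linear factors.
Monic irreducibles of degree 2 over GF(2): α² + α + 1.
None of them divide m (all give nonzero remainder).
Monic irreducibles of degree 3 over GF(2): α³ + α + 1, α³ + α² + 1.
None of them divide m (all give nonzero remainder).
No irreducible factor of degree ≤ 3 exists, so m is irreducible over GF(2).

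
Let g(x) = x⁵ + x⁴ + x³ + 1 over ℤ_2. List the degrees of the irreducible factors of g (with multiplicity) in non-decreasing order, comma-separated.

Roots in ℤ_2: g(0) = 1; g(1) = 0 → root.
Linear factors from roots: (x + 1).
Complete factorization: g(x) = (x + 1)^2·(x³ + x² + 1).
Factor degrees with multiplicity: 1 + 1 + 3 = 5.

1, 1, 3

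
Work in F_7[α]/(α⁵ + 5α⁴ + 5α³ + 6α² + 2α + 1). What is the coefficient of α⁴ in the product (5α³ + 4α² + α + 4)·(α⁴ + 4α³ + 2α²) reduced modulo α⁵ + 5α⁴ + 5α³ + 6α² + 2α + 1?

Multiply in F_7[α]: (5α³ + 4α² + α + 4)·(α⁴ + 4α³ + 2α²) = 5α⁷ + 3α⁶ + 6α⁵ + 2α⁴ + 4α³ + α².
Reduce using α⁵ ≡ 2α⁴ + 2α³ + α² + 5α + 6 (mod α⁵ + 5α⁴ + 5α³ + 6α² + 2α + 1).
Reduced: 5α⁴ + 5α² + α.

5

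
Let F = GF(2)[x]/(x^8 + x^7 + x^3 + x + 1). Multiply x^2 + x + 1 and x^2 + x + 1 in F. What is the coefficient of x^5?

0

Multiply in GF(2)[x]: (x^2 + x + 1)·(x^2 + x + 1) = x^4 + x^2 + 1.
Reduced: x^4 + x^2 + 1.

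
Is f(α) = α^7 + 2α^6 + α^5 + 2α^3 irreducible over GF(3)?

Check for roots in GF(3): f(0) = 0 → root; f(1) = 0 → root; f(2) = 1.
f(0) = 0, so (α) divides f(α); f is reducible.

No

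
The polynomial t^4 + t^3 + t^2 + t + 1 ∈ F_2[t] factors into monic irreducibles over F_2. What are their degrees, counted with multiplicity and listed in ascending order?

Write g(t) = t^4 + t^3 + t^2 + t + 1.
Roots in F_2: g(0) = 1; g(1) = 1.
Complete factorization: g(t) = (t^4 + t^3 + t^2 + t + 1).
Factor degrees with multiplicity: 4 = 4.

4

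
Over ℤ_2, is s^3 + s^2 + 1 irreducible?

Write P(s) = s^3 + s^2 + 1.
Check for roots in ℤ_2: P(0) = 1; P(1) = 1.
No roots. A degree-3 polynomial over a field with no linear factor is irreducible.

Yes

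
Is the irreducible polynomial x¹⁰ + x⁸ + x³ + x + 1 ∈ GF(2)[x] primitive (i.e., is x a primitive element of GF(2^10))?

No

Write f(x) = x¹⁰ + x⁸ + x³ + x + 1.
|GF(2^10)^×| = 2^10 − 1 = 1023. Prime factorization: 1023 = 3·11·31.
f is primitive ⇔ x has order 1023 in GF(2)[x]/(f), i.e. x^(1023/q) ≠ 1 for each prime q | 1023.
x^(341) mod f = x⁷ + x⁴ + x + 1.
x^(93) mod f = 1
x^(33) mod f = x⁹ + x⁶ + x³.
Since x^(93) = 1, the order of x divides 93 < 1023; not primitive.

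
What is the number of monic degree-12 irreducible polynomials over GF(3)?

44220

Gauss's count: N_{3}(12) = (1/12) Σ_{d|12} μ(12/d)·3^d.
Divisors of 12: 1, 2, 3, 4, 6, 12; μ(12/d) for each: 0, 1, 0, -1, -1, 1.
Σ = 3^2 − 3^4 − 3^6 + 3^12 = 530640.
N = 530640/12 = 44220.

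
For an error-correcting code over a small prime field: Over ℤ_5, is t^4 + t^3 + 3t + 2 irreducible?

Write m(t) = t^4 + t^3 + 3t + 2.
Check for roots in ℤ_5: m(0) = 2; m(1) = 2; m(2) = 2; m(3) = 4; m(4) = 4.
No roots, so no linear factors.
Degree-2 irreducible divisors: test the 10 monic irreducibles of degree 2 over GF(5).
None of them divide m (all give nonzero remainder).
No irreducible factor of degree ≤ 2 exists, so m is irreducible over GF(5).

Yes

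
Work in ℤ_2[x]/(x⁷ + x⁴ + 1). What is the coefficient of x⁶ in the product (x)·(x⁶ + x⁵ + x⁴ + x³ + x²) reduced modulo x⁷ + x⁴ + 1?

1

Multiply in ℤ_2[x]: (x)·(x⁶ + x⁵ + x⁴ + x³ + x²) = x⁷ + x⁶ + x⁵ + x⁴ + x³.
Reduce using x⁷ ≡ x⁴ + 1 (mod x⁷ + x⁴ + 1).
Reduced: x⁶ + x⁵ + x³ + 1.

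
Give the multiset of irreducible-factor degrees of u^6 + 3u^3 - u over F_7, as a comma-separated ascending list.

Write f(u) = u^6 + 3u^3 - u.
Linear factors from roots: (u), (u + 3), (u + 2).
Complete factorization: f(u) = (u)·(u + 2)·(u + 3)·(u^3 + 2u^2 - 2u + 1).
Factor degrees with multiplicity: 1 + 1 + 1 + 3 = 6.

1, 1, 1, 3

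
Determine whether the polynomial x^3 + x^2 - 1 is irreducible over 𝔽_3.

Yes

Write f(x) = x^3 + x^2 - 1.
Check for roots in 𝔽_3: f(0) = 2; f(1) = 1; f(2) = 2.
No roots. A degree-3 polynomial over a field with no linear factor is irreducible.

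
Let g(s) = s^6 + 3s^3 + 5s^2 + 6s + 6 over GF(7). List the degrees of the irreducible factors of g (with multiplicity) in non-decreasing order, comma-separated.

1, 1, 2, 2

Linear factors from roots: (s + 6), (s + 5).
Complete factorization: g(s) = (s + 5)·(s + 6)·(s^2 + 4s + 1)·(s^2 + 6s + 3).
Factor degrees with multiplicity: 1 + 1 + 2 + 2 = 6.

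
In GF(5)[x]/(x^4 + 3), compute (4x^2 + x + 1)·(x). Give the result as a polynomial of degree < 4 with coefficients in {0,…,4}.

Multiply in GF(5)[x]: (4x^2 + x + 1)·(x) = 4x^3 + x^2 + x.
Reduced: 4x^3 + x^2 + x.

4x^3 + x^2 + x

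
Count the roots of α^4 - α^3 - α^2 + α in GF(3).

Write f(α) = α^4 - α^3 - α^2 + α.
Evaluate at each of the 3 elements of GF(3):
f(0) = 0 → root; f(1) = 0 → root; f(2) = 0 → root.
Roots: {0, 1, 2}.

3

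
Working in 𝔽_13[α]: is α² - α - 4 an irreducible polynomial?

No

Write h(α) = α² - α - 4.
Check each element of 𝔽_13 for a root: h(0)=9, h(1)=9, h(2)=11, h(3)=2, h(4)=8, h(5)=3, h(6)=0, h(7)=12, h(8)=0, h(9)=3, h(10)=8, h(11)=2, h(12)=11.
h(6) = 0, so (α − 6) divides h(α); h is reducible.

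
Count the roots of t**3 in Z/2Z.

Write P(t) = t**3.
Evaluate at each of the 2 elements of Z/2Z:
P(0) = 0 → root; P(1) = 1.
Roots: {0}.

1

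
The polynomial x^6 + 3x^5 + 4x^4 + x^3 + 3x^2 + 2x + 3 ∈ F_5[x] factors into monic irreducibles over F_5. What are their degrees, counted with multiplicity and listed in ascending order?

1, 1, 2, 2

Write f(x) = x^6 + 3x^5 + 4x^4 + x^3 + 3x^2 + 2x + 3.
Roots in F_5: f(0) = 3; f(1) = 2; f(2) = 1; f(3) = 0 → root; f(4) = 0 → root.
Linear factors from roots: (x + 2), (x + 1).
Complete factorization: f(x) = (x + 1)·(x + 2)·(x^2 + 2x + 3)·(x^2 + 3x + 3).
Factor degrees with multiplicity: 1 + 1 + 2 + 2 = 6.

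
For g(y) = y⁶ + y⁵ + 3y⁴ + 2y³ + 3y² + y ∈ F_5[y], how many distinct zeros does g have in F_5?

1

Evaluate at each of the 5 elements of F_5:
g(0) = 0 → root; g(1) = 1; g(2) = 4; g(3) = 4; g(4) = 3.
Roots: {0}.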